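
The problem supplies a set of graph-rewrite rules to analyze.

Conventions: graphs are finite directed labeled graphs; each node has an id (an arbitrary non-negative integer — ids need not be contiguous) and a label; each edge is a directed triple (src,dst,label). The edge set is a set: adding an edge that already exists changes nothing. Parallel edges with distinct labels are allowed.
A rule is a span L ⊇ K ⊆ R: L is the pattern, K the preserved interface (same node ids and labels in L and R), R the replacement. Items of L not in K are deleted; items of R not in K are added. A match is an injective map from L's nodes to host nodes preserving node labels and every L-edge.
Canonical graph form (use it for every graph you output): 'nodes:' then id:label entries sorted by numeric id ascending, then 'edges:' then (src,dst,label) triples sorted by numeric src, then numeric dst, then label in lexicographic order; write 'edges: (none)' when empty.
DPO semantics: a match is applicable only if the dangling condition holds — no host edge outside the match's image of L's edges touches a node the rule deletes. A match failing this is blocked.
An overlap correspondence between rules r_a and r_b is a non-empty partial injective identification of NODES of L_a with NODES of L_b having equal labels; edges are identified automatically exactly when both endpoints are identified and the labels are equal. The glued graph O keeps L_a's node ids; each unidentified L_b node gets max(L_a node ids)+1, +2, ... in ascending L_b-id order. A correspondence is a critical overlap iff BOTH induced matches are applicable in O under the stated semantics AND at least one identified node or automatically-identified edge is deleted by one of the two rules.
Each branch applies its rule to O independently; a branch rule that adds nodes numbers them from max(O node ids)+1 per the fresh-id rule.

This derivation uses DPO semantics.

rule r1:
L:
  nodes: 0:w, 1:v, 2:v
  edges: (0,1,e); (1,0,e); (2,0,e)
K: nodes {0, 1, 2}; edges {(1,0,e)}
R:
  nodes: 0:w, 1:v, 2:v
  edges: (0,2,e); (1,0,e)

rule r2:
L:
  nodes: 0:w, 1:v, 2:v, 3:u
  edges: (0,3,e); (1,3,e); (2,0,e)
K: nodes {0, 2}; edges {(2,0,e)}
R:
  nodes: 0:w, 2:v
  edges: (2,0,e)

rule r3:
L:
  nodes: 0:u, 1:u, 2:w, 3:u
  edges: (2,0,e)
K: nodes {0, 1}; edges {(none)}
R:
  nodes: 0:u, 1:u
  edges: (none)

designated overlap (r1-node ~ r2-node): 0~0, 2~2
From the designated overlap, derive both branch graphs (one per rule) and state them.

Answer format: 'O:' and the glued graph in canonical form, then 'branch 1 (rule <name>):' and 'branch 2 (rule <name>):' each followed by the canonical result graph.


O:
nodes: 0:w, 1:v, 2:v, 3:v, 4:u
edges: (0,1,e); (0,4,e); (1,0,e); (2,0,e); (3,4,e)
branch 1 (rule r1):
nodes: 0:w, 1:v, 2:v, 3:v, 4:u
edges: (0,2,e); (0,4,e); (1,0,e); (3,4,e)
branch 2 (rule r2):
nodes: 0:w, 1:v, 2:v
edges: (0,1,e); (1,0,e); (2,0,e)


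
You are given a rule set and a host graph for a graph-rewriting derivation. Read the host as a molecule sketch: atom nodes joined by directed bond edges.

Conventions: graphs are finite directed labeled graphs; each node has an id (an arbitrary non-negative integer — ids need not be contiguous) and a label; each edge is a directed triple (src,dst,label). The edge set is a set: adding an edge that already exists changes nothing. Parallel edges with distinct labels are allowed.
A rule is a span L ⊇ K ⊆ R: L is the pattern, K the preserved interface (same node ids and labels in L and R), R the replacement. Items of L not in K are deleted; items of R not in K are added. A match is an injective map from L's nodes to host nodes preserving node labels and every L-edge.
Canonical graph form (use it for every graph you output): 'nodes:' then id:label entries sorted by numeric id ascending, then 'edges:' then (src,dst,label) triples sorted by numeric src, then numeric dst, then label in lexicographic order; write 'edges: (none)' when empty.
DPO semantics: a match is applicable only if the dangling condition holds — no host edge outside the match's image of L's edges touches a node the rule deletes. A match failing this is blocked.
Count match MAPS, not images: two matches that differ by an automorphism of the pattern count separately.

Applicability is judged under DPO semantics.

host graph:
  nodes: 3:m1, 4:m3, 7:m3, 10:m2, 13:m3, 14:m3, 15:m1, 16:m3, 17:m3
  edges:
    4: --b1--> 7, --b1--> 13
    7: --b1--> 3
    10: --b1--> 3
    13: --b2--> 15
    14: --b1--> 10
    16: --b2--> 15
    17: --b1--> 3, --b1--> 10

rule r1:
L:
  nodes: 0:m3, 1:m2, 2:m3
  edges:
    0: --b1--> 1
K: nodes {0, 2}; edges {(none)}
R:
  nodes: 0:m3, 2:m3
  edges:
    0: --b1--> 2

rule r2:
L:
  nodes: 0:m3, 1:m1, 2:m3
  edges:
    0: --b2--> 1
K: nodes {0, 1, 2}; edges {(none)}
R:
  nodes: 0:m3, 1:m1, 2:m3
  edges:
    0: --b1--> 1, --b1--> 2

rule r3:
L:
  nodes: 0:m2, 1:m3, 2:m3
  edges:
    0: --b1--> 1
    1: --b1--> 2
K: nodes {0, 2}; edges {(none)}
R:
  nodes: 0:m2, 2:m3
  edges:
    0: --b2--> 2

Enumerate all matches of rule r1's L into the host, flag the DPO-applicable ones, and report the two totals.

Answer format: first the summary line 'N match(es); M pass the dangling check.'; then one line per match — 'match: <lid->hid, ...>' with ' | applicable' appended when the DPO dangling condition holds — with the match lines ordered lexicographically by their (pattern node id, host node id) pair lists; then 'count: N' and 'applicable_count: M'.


10 match(es); 0 pass the dangling check.
match: 0->14, 1->10, 2->4
match: 0->14, 1->10, 2->7
match: 0->14, 1->10, 2->13
match: 0->14, 1->10, 2->16
match: 0->14, 1->10, 2->17
match: 0->17, 1->10, 2->4
match: 0->17, 1->10, 2->7
match: 0->17, 1->10, 2->13
match: 0->17, 1->10, 2->14
match: 0->17, 1->10, 2->16
count: 10
applicable_count: 0


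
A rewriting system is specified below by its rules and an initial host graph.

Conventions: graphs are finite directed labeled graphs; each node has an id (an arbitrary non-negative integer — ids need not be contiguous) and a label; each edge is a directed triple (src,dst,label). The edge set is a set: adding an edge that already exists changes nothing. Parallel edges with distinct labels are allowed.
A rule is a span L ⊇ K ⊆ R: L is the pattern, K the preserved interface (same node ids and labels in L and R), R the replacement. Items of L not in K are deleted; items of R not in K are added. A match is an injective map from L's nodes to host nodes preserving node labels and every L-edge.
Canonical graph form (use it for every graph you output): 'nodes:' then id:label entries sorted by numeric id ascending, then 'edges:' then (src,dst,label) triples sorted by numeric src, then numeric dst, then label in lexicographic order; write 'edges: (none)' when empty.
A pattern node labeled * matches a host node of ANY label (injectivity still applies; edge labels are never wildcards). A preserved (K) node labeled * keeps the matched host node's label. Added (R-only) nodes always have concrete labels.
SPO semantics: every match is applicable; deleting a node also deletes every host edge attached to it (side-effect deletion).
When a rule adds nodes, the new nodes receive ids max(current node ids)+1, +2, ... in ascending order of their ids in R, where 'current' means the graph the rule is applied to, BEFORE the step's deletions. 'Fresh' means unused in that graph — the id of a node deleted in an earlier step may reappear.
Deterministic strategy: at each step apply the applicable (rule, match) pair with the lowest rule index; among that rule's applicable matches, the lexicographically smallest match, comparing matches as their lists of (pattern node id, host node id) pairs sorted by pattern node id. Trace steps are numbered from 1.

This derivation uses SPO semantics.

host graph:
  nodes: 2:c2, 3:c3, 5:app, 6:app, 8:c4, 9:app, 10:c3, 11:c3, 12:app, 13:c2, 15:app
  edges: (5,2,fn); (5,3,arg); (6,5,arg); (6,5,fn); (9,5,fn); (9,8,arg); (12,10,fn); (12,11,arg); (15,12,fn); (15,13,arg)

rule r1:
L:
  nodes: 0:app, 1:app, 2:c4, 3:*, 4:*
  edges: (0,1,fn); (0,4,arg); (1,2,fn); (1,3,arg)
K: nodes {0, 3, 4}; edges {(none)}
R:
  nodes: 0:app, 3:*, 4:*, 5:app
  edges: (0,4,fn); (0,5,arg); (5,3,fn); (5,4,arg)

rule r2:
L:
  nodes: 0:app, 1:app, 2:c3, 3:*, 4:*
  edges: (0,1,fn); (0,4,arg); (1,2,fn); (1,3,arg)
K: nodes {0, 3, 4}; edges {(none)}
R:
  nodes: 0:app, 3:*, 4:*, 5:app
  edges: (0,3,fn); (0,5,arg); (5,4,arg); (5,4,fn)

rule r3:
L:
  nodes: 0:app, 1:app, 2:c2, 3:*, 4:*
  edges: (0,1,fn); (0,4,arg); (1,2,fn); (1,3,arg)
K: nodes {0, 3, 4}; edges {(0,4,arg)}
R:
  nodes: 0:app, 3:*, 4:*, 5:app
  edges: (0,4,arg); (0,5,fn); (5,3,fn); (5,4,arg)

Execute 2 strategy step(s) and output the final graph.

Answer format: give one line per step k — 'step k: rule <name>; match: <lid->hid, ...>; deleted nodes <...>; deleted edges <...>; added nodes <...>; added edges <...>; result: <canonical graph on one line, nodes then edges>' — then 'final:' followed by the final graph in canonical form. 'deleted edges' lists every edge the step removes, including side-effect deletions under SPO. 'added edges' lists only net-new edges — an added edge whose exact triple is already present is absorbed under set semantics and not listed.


step 1: rule r2; match: 0->15, 1->12, 2->10, 3->11, 4->13; deleted nodes 10, 12; deleted edges (12,10,fn); (12,11,arg); (15,12,fn); (15,13,arg); added nodes 16; added edges (15,11,fn); (15,16,arg); (16,13,arg); (16,13,fn); result: nodes: 2:c2, 3:c3, 5:app, 6:app, 8:c4, 9:app, 11:c3, 13:c2, 15:app, 16:app edges: (5,2,fn); (5,3,arg); (6,5,arg); (6,5,fn); (9,5,fn); (9,8,arg); (15,11,fn); (15,16,arg); (16,13,arg); (16,13,fn)
step 2: rule r3; match: 0->9, 1->5, 2->2, 3->3, 4->8; deleted nodes 2, 5; deleted edges (5,2,fn); (5,3,arg); (6,5,arg); (6,5,fn); (9,5,fn); added nodes 17; added edges (9,17,fn); (17,3,fn); (17,8,arg); result: nodes: 3:c3, 6:app, 8:c4, 9:app, 11:c3, 13:c2, 15:app, 16:app, 17:app edges: (9,8,arg); (9,17,fn); (15,11,fn); (15,16,arg); (16,13,arg); (16,13,fn); (17,3,fn); (17,8,arg)
final:
nodes: 3:c3, 6:app, 8:c4, 9:app, 11:c3, 13:c2, 15:app, 16:app, 17:app
edges: (9,8,arg); (9,17,fn); (15,11,fn); (15,16,arg); (16,13,arg); (16,13,fn); (17,3,fn); (17,8,arg)


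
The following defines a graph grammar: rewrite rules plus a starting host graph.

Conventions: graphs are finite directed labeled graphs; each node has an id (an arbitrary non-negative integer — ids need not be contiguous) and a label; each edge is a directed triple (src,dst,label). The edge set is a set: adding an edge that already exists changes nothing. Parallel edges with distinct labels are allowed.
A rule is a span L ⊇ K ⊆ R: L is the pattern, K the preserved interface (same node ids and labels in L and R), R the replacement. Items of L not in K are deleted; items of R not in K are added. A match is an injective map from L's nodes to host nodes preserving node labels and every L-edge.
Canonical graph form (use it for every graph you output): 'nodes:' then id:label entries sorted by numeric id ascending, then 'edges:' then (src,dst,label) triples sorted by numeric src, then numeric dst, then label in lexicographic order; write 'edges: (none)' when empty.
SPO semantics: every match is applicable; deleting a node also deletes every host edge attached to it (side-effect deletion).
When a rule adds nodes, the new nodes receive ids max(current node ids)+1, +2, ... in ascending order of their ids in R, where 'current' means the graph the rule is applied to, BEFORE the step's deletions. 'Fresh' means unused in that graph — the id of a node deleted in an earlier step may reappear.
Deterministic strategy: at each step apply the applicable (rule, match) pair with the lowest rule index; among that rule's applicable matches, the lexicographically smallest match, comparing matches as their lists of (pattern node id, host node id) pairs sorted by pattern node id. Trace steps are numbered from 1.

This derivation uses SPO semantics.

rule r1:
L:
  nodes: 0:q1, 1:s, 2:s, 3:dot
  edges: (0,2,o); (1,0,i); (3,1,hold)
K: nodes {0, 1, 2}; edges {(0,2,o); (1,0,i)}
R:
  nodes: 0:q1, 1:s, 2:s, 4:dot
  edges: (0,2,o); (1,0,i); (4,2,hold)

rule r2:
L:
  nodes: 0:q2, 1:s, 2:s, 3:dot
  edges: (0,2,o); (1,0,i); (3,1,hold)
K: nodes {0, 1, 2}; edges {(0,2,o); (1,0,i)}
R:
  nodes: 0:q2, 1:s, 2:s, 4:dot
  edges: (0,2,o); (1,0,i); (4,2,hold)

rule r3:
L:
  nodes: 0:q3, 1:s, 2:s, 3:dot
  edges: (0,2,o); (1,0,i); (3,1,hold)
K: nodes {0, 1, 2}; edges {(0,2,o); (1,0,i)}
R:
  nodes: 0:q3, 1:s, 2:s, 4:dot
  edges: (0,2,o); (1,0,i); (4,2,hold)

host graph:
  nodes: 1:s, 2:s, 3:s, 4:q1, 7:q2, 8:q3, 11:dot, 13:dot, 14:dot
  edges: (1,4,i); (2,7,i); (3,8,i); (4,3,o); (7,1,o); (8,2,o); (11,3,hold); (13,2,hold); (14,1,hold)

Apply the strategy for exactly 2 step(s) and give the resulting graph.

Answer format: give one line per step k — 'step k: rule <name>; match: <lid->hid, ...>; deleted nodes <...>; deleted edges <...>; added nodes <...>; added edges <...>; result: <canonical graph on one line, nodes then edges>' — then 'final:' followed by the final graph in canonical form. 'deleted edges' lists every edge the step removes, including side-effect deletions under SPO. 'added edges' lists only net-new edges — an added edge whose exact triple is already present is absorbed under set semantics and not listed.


step 1: rule r1; match: 0->4, 1->1, 2->3, 3->14; deleted nodes 14; deleted edges (14,1,hold); added nodes 15; added edges (15,3,hold); result: nodes: 1:s, 2:s, 3:s, 4:q1, 7:q2, 8:q3, 11:dot, 13:dot, 15:dot edges: (1,4,i); (2,7,i); (3,8,i); (4,3,o); (7,1,o); (8,2,o); (11,3,hold); (13,2,hold); (15,3,hold)
step 2: rule r2; match: 0->7, 1->2, 2->1, 3->13; deleted nodes 13; deleted edges (13,2,hold); added nodes 16; added edges (16,1,hold); result: nodes: 1:s, 2:s, 3:s, 4:q1, 7:q2, 8:q3, 11:dot, 15:dot, 16:dot edges: (1,4,i); (2,7,i); (3,8,i); (4,3,o); (7,1,o); (8,2,o); (11,3,hold); (15,3,hold); (16,1,hold)
final:
nodes: 1:s, 2:s, 3:s, 4:q1, 7:q2, 8:q3, 11:dot, 15:dot, 16:dot
edges: (1,4,i); (2,7,i); (3,8,i); (4,3,o); (7,1,o); (8,2,o); (11,3,hold); (15,3,hold); (16,1,hold)


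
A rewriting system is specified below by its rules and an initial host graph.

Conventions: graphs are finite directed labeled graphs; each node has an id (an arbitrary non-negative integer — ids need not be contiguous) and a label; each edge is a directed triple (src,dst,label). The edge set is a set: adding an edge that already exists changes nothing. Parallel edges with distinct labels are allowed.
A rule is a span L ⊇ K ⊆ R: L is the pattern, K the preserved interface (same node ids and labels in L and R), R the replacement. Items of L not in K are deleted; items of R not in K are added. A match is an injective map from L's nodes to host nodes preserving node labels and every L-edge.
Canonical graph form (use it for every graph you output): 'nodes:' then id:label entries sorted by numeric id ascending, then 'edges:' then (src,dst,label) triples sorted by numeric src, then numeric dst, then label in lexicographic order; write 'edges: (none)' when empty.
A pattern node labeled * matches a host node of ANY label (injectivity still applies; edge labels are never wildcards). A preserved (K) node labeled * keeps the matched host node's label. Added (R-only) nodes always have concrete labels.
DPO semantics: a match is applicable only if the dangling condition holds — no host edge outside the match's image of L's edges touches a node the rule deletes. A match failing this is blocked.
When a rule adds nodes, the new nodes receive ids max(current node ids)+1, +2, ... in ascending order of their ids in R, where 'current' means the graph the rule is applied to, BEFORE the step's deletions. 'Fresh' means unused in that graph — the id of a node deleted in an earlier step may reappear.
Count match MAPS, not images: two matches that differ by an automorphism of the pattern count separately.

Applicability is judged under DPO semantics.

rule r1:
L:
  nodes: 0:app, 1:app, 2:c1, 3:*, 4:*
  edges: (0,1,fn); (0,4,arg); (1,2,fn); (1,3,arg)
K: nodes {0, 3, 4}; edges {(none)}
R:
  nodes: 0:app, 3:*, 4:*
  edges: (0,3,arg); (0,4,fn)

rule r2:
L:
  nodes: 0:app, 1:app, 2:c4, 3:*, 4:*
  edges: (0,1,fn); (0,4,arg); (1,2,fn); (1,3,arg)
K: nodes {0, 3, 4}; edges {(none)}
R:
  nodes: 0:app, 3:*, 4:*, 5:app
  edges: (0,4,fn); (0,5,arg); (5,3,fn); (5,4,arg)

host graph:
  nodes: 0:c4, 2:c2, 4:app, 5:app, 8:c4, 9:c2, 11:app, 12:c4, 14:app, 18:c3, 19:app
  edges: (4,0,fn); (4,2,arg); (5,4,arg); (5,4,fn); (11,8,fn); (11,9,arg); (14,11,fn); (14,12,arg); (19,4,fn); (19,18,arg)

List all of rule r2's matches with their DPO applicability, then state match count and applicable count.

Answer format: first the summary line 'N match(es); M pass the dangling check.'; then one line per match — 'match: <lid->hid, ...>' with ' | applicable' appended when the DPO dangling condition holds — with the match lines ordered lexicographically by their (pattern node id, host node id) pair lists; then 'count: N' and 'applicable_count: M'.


2 match(es); 1 pass the dangling check.
match: 0->14, 1->11, 2->8, 3->9, 4->12 | applicable
match: 0->19, 1->4, 2->0, 3->2, 4->18
count: 2
applicable_count: 1


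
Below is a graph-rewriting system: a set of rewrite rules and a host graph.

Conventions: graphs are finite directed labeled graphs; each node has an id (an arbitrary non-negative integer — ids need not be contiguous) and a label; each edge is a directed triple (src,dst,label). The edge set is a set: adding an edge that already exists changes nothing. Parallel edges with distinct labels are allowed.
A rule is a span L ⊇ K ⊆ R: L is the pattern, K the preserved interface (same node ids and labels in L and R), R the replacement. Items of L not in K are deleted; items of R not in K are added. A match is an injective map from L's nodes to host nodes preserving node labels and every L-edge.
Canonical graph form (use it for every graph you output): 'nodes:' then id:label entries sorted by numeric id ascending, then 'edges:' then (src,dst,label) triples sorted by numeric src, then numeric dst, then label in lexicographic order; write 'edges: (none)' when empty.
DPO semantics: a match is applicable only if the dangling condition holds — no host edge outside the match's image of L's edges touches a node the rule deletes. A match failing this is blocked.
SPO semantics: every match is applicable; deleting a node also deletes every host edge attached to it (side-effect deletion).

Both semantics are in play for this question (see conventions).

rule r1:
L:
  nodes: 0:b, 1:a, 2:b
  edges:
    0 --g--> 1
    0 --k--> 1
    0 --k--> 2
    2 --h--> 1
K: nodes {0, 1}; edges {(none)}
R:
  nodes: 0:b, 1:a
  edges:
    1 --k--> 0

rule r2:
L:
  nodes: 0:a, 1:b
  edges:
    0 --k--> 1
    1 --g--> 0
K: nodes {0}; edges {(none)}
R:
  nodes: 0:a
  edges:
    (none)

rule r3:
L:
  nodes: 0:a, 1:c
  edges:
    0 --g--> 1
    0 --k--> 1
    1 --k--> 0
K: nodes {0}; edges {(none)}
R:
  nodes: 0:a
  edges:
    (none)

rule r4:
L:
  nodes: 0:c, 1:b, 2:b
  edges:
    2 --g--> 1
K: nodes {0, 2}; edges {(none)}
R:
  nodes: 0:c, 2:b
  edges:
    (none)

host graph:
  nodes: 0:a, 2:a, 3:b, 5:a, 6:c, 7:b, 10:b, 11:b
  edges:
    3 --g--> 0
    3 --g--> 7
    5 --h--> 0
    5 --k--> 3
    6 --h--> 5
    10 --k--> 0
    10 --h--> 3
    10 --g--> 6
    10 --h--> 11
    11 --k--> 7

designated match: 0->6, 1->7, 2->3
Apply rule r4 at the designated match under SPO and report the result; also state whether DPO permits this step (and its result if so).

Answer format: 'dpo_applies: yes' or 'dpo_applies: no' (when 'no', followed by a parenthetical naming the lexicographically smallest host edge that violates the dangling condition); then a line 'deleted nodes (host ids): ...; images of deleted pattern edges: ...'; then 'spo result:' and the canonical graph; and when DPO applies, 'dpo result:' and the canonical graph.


dpo_applies: no
(the rule deletes node 7, which keeps host edge (11,7,k) outside the match image — the dangling condition fails, DPO blocks; SPO proceeds and side-deletes such edges)
deleted nodes (host ids): 7; images of deleted pattern edges: (3,7,g)
spo result:
nodes: 0:a, 2:a, 3:b, 5:a, 6:c, 10:b, 11:b
edges: (3,0,g); (5,0,h); (5,3,k); (6,5,h); (10,0,k); (10,3,h); (10,6,g); (10,11,h)


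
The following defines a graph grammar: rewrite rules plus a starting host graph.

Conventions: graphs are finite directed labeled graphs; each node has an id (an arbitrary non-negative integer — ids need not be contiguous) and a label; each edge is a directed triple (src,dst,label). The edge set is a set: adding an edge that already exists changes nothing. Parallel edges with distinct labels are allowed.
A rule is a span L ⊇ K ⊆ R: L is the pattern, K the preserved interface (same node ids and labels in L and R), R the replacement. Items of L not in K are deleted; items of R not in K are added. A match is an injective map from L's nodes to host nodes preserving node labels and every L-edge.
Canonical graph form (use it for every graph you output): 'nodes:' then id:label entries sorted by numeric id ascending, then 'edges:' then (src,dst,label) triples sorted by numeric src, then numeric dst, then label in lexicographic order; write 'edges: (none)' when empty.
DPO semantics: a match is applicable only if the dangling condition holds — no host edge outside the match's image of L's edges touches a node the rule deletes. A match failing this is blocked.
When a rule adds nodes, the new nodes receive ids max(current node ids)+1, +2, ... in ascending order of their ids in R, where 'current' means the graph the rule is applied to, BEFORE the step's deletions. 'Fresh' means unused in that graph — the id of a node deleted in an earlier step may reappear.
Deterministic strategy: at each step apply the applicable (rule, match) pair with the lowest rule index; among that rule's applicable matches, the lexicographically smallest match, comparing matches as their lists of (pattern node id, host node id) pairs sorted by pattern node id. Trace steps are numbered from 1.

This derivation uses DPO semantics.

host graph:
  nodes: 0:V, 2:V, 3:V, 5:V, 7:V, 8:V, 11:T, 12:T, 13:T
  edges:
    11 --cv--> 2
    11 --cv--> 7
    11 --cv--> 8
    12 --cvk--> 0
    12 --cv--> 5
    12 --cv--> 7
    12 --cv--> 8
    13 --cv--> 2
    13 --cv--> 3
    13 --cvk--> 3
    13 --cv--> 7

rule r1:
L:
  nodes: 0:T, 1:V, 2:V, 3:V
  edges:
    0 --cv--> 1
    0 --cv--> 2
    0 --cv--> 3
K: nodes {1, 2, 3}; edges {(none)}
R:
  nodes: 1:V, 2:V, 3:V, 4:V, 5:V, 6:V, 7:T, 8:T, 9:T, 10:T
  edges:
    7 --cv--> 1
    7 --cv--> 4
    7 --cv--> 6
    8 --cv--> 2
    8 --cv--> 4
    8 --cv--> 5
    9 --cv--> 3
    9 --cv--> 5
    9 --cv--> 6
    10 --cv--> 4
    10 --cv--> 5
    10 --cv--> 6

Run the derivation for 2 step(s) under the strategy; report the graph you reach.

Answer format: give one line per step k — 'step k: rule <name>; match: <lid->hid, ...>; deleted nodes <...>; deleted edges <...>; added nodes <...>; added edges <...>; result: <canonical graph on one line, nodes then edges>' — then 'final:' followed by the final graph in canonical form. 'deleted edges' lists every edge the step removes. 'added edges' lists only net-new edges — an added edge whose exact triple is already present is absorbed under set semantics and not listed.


step 1: rule r1; match: 0->11, 1->2, 2->7, 3->8; deleted nodes 11; deleted edges (11,2,cv); (11,7,cv); (11,8,cv); added nodes 14, 15, 16, 17, 18, 19, 20; added edges (17,2,cv); (17,14,cv); (17,16,cv); (18,7,cv); (18,14,cv); (18,15,cv); (19,8,cv); (19,15,cv); (19,16,cv); (20,14,cv); (20,15,cv); (20,16,cv); result: nodes: 0:V, 2:V, 3:V, 5:V, 7:V, 8:V, 12:T, 13:T, 14:V, 15:V, 16:V, 17:T, 18:T, 19:T, 20:T edges: (12,0,cvk); (12,5,cv); (12,7,cv); (12,8,cv); (13,2,cv); (13,3,cv); (13,3,cvk); (13,7,cv); (17,2,cv); (17,14,cv); (17,16,cv); (18,7,cv); (18,14,cv); (18,15,cv); (19,8,cv); (19,15,cv); (19,16,cv); (20,14,cv); (20,15,cv); (20,16,cv)
step 2: rule r1; match: 0->17, 1->2, 2->14, 3->16; deleted nodes 17; deleted edges (17,2,cv); (17,14,cv); (17,16,cv); added nodes 21, 22, 23, 24, 25, 26, 27; added edges (24,2,cv); (24,21,cv); (24,23,cv); (25,14,cv); (25,21,cv); (25,22,cv); (26,16,cv); (26,22,cv); (26,23,cv); (27,21,cv); (27,22,cv); (27,23,cv); result: nodes: 0:V, 2:V, 3:V, 5:V, 7:V, 8:V, 12:T, 13:T, 14:V, 15:V, 16:V, 18:T, 19:T, 20:T, 21:V, 22:V, 23:V, 24:T, 25:T, 26:T, 27:T edges: (12,0,cvk); (12,5,cv); (12,7,cv); (12,8,cv); (13,2,cv); (13,3,cv); (13,3,cvk); (13,7,cv); (18,7,cv); (18,14,cv); (18,15,cv); (19,8,cv); (19,15,cv); (19,16,cv); (20,14,cv); (20,15,cv); (20,16,cv); (24,2,cv); (24,21,cv); (24,23,cv); (25,14,cv); (25,21,cv); (25,22,cv); (26,16,cv); (26,22,cv); (26,23,cv); (27,21,cv); (27,22,cv); (27,23,cv)
final:
nodes: 0:V, 2:V, 3:V, 5:V, 7:V, 8:V, 12:T, 13:T, 14:V, 15:V, 16:V, 18:T, 19:T, 20:T, 21:V, 22:V, 23:V, 24:T, 25:T, 26:T, 27:T
edges: (12,0,cvk); (12,5,cv); (12,7,cv); (12,8,cv); (13,2,cv); (13,3,cv); (13,3,cvk); (13,7,cv); (18,7,cv); (18,14,cv); (18,15,cv); (19,8,cv); (19,15,cv); (19,16,cv); (20,14,cv); (20,15,cv); (20,16,cv); (24,2,cv); (24,21,cv); (24,23,cv); (25,14,cv); (25,21,cv); (25,22,cv); (26,16,cv); (26,22,cv); (26,23,cv); (27,21,cv); (27,22,cv); (27,23,cv)


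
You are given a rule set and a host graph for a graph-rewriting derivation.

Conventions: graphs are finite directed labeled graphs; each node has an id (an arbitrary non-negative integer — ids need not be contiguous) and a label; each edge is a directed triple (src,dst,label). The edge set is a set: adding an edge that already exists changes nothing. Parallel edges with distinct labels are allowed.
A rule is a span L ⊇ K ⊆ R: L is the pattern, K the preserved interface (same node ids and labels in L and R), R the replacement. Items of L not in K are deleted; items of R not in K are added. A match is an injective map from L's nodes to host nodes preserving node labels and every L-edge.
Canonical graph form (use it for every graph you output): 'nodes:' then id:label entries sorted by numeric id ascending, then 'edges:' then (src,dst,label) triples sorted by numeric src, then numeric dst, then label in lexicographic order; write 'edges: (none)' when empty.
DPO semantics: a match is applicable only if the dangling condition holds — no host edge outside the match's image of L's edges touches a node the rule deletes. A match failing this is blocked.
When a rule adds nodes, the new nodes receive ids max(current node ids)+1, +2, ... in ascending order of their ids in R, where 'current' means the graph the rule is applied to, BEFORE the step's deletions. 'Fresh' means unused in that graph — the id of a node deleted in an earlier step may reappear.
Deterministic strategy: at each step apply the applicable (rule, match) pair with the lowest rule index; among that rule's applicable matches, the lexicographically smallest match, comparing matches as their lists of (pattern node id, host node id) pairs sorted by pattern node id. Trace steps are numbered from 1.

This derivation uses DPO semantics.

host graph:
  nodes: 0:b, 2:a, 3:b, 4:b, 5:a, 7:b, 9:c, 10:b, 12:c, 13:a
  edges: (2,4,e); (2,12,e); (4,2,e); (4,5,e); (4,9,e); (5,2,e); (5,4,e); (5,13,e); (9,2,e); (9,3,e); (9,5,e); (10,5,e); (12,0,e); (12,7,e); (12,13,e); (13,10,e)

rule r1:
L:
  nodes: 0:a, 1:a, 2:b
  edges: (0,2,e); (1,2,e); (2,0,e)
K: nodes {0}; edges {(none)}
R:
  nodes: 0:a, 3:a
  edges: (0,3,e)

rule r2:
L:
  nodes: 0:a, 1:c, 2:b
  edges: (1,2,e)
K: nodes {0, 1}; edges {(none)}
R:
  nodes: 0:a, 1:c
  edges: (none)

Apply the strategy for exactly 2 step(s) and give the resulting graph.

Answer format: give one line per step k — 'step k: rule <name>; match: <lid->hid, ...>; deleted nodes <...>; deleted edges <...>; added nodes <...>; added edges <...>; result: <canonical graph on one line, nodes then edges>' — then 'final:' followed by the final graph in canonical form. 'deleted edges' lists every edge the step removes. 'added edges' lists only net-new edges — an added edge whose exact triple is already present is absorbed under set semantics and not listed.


step 1: rule r2; match: 0->2, 1->9, 2->3; deleted nodes 3; deleted edges (9,3,e); added nodes (none); added edges (none); result: nodes: 0:b, 2:a, 4:b, 5:a, 7:b, 9:c, 10:b, 12:c, 13:a edges: (2,4,e); (2,12,e); (4,2,e); (4,5,e); (4,9,e); (5,2,e); (5,4,e); (5,13,e); (9,2,e); (9,5,e); (10,5,e); (12,0,e); (12,7,e); (12,13,e); (13,10,e)
step 2: rule r2; match: 0->2, 1->12, 2->0; deleted nodes 0; deleted edges (12,0,e); added nodes (none); added edges (none); result: nodes: 2:a, 4:b, 5:a, 7:b, 9:c, 10:b, 12:c, 13:a edges: (2,4,e); (2,12,e); (4,2,e); (4,5,e); (4,9,e); (5,2,e); (5,4,e); (5,13,e); (9,2,e); (9,5,e); (10,5,e); (12,7,e); (12,13,e); (13,10,e)
final:
nodes: 2:a, 4:b, 5:a, 7:b, 9:c, 10:b, 12:c, 13:a
edges: (2,4,e); (2,12,e); (4,2,e); (4,5,e); (4,9,e); (5,2,e); (5,4,e); (5,13,e); (9,2,e); (9,5,e); (10,5,e); (12,7,e); (12,13,e); (13,10,e)


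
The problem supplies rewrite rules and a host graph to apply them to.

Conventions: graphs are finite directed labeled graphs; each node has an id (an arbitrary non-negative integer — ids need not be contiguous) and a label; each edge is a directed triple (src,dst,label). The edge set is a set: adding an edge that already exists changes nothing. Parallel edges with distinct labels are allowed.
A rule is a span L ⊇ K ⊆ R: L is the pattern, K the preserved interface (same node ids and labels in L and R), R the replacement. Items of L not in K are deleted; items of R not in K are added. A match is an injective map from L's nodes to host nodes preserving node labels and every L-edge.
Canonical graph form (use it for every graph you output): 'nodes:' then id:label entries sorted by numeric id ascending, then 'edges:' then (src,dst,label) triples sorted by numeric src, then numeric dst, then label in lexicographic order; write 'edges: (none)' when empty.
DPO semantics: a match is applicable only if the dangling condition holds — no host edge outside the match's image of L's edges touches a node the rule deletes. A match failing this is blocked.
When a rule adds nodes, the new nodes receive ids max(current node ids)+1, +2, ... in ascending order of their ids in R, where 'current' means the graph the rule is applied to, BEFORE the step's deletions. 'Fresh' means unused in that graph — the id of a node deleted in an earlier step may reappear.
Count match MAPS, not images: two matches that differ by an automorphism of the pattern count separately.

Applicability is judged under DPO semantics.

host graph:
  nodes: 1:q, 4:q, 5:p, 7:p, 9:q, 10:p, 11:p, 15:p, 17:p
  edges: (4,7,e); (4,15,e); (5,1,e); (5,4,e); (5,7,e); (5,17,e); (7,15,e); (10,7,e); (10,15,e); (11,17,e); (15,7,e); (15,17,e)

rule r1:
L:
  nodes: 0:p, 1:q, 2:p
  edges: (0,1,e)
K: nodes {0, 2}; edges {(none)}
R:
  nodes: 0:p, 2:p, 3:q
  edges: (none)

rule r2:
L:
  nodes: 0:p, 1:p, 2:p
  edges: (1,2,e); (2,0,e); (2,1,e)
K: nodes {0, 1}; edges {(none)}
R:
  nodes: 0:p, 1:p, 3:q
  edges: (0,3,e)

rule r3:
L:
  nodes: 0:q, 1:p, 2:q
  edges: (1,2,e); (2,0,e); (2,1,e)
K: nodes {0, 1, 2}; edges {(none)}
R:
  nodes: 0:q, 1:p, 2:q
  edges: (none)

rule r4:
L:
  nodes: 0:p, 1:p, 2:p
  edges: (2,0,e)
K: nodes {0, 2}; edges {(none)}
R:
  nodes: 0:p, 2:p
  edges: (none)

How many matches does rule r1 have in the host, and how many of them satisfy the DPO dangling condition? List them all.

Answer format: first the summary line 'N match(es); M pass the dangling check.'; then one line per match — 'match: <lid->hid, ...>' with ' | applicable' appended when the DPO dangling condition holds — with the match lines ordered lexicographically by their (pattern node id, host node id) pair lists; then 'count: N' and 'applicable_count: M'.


10 match(es); 5 pass the dangling check.
match: 0->5, 1->1, 2->7 | applicable
match: 0->5, 1->1, 2->10 | applicable
match: 0->5, 1->1, 2->11 | applicable
match: 0->5, 1->1, 2->15 | applicable
match: 0->5, 1->1, 2->17 | applicable
match: 0->5, 1->4, 2->7
match: 0->5, 1->4, 2->10
match: 0->5, 1->4, 2->11
match: 0->5, 1->4, 2->15
match: 0->5, 1->4, 2->17
count: 10
applicable_count: 5


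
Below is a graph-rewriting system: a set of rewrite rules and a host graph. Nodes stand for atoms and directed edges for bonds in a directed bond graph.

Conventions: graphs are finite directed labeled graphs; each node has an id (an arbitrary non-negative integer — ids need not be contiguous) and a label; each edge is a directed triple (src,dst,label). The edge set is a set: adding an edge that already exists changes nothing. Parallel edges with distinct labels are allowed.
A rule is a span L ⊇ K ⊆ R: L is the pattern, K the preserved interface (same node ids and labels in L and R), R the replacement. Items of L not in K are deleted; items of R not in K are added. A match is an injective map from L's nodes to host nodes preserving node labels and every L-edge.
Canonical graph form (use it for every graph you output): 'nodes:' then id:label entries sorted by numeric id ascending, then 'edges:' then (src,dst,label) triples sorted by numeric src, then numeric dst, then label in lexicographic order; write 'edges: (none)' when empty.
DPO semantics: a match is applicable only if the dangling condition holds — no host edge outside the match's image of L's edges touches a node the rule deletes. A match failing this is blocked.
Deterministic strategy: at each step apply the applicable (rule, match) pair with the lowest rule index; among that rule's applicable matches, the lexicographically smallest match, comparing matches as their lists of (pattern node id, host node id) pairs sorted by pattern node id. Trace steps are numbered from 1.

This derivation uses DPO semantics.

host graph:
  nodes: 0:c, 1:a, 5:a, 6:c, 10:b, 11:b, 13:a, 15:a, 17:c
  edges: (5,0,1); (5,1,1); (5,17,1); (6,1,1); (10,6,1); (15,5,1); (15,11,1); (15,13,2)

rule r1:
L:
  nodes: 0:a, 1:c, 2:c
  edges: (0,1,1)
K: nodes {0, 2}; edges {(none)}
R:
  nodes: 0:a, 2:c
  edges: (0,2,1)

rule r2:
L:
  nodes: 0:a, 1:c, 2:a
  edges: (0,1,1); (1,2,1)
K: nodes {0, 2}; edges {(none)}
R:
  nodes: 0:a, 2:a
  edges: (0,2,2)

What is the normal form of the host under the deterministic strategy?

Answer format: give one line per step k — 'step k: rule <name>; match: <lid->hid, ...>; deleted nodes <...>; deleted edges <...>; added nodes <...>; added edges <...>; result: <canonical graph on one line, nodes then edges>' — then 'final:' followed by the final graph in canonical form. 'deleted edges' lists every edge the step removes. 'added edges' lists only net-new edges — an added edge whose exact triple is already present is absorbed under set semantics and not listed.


step 1: rule r1; match: 0->5, 1->0, 2->6; deleted nodes 0; deleted edges (5,0,1); added nodes (none); added edges (5,6,1); result: nodes: 1:a, 5:a, 6:c, 10:b, 11:b, 13:a, 15:a, 17:c edges: (5,1,1); (5,6,1); (5,17,1); (6,1,1); (10,6,1); (15,5,1); (15,11,1); (15,13,2)
step 2: rule r1; match: 0->5, 1->17, 2->6; deleted nodes 17; deleted edges (5,17,1); added nodes (none); added edges (none); result: nodes: 1:a, 5:a, 6:c, 10:b, 11:b, 13:a, 15:a edges: (5,1,1); (5,6,1); (6,1,1); (10,6,1); (15,5,1); (15,11,1); (15,13,2)
final:
nodes: 1:a, 5:a, 6:c, 10:b, 11:b, 13:a, 15:a
edges: (5,1,1); (5,6,1); (6,1,1); (10,6,1); (15,5,1); (15,11,1); (15,13,2)


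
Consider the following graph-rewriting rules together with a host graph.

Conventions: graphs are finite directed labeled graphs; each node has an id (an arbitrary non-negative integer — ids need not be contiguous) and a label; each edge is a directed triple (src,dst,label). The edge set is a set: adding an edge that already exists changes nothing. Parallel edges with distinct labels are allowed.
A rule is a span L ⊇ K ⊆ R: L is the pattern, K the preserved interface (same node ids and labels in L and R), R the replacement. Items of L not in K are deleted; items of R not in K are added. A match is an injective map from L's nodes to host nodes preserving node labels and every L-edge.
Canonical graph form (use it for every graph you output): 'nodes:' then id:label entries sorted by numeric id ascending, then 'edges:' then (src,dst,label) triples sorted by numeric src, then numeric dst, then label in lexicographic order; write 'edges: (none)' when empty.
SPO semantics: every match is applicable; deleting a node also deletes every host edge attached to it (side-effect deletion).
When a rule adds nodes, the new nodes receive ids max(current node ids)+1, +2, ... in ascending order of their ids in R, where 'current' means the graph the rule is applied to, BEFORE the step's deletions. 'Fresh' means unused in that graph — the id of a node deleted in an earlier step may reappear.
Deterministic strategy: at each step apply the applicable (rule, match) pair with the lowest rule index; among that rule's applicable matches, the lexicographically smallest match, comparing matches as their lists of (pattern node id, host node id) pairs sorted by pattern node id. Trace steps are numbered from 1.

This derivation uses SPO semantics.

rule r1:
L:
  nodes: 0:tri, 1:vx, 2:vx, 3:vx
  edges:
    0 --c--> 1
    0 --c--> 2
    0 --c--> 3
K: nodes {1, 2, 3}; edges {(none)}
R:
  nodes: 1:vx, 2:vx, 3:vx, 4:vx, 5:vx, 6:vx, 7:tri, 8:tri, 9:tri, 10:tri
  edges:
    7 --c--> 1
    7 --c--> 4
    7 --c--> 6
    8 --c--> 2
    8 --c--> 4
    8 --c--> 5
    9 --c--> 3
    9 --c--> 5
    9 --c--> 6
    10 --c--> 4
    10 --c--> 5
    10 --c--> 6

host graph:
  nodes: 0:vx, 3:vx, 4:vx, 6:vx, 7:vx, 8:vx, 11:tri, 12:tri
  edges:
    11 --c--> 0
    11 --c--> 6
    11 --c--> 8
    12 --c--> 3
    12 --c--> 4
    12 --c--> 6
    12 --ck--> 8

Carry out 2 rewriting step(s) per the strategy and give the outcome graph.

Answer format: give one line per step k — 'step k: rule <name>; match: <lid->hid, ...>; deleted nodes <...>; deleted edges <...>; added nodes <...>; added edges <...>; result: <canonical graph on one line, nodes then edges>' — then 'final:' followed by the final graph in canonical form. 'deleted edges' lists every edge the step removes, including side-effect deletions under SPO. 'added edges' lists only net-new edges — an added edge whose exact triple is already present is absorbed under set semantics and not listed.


step 1: rule r1; match: 0->11, 1->0, 2->6, 3->8; deleted nodes 11; deleted edges (11,0,c); (11,6,c); (11,8,c); added nodes 13, 14, 15, 16, 17, 18, 19; added edges (16,0,c); (16,13,c); (16,15,c); (17,6,c); (17,13,c); (17,14,c); (18,8,c); (18,14,c); (18,15,c); (19,13,c); (19,14,c); (19,15,c); result: nodes: 0:vx, 3:vx, 4:vx, 6:vx, 7:vx, 8:vx, 12:tri, 13:vx, 14:vx, 15:vx, 16:tri, 17:tri, 18:tri, 19:tri edges: (12,3,c); (12,4,c); (12,6,c); (12,8,ck); (16,0,c); (16,13,c); (16,15,c); (17,6,c); (17,13,c); (17,14,c); (18,8,c); (18,14,c); (18,15,c); (19,13,c); (19,14,c); (19,15,c)
step 2: rule r1; match: 0->12, 1->3, 2->4, 3->6; deleted nodes 12; deleted edges (12,3,c); (12,4,c); (12,6,c); (12,8,ck); added nodes 20, 21, 22, 23, 24, 25, 26; added edges (23,3,c); (23,20,c); (23,22,c); (24,4,c); (24,20,c); (24,21,c); (25,6,c); (25,21,c); (25,22,c); (26,20,c); (26,21,c); (26,22,c); result: nodes: 0:vx, 3:vx, 4:vx, 6:vx, 7:vx, 8:vx, 13:vx, 14:vx, 15:vx, 16:tri, 17:tri, 18:tri, 19:tri, 20:vx, 21:vx, 22:vx, 23:tri, 24:tri, 25:tri, 26:tri edges: (16,0,c); (16,13,c); (16,15,c); (17,6,c); (17,13,c); (17,14,c); (18,8,c); (18,14,c); (18,15,c); (19,13,c); (19,14,c); (19,15,c); (23,3,c); (23,20,c); (23,22,c); (24,4,c); (24,20,c); (24,21,c); (25,6,c); (25,21,c); (25,22,c); (26,20,c); (26,21,c); (26,22,c)
final:
nodes: 0:vx, 3:vx, 4:vx, 6:vx, 7:vx, 8:vx, 13:vx, 14:vx, 15:vx, 16:tri, 17:tri, 18:tri, 19:tri, 20:vx, 21:vx, 22:vx, 23:tri, 24:tri, 25:tri, 26:tri
edges: (16,0,c); (16,13,c); (16,15,c); (17,6,c); (17,13,c); (17,14,c); (18,8,c); (18,14,c); (18,15,c); (19,13,c); (19,14,c); (19,15,c); (23,3,c); (23,20,c); (23,22,c); (24,4,c); (24,20,c); (24,21,c); (25,6,c); (25,21,c); (25,22,c); (26,20,c); (26,21,c); (26,22,c)


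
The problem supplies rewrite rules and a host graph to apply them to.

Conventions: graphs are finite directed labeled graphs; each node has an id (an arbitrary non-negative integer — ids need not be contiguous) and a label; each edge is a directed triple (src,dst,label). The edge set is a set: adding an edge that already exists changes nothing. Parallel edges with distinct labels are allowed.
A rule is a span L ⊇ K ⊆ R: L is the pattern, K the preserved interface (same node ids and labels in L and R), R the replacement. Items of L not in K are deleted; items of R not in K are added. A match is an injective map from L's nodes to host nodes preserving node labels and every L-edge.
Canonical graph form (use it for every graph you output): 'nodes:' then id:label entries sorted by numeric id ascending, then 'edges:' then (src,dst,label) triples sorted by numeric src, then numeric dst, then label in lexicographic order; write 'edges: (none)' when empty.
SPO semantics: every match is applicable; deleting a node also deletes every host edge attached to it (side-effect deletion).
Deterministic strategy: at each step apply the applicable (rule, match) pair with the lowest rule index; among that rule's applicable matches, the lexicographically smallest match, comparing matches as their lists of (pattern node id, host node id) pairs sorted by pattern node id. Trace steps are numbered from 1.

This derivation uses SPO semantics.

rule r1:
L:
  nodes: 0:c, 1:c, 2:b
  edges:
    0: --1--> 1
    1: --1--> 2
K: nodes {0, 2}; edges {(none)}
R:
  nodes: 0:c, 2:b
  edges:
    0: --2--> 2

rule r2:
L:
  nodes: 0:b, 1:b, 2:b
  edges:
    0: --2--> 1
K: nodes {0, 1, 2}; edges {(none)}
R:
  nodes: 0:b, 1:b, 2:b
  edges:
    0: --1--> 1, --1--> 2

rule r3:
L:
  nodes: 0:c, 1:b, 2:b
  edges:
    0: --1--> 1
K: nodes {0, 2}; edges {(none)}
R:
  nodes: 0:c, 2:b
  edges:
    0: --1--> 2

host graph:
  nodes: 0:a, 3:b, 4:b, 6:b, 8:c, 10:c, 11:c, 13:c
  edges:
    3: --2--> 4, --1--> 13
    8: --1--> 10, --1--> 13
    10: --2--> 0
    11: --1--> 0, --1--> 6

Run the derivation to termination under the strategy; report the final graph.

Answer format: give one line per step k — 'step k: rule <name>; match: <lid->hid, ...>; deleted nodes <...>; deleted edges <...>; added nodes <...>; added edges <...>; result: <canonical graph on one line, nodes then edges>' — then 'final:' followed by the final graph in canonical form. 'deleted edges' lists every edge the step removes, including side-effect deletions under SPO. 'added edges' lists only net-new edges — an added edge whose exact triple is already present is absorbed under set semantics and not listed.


step 1: rule r2; match: 0->3, 1->4, 2->6; deleted nodes (none); deleted edges (3,4,2); added nodes (none); added edges (3,4,1); (3,6,1); result: nodes: 0:a, 3:b, 4:b, 6:b, 8:c, 10:c, 11:c, 13:c edges: (3,4,1); (3,6,1); (3,13,1); (8,10,1); (8,13,1); (10,0,2); (11,0,1); (11,6,1)
step 2: rule r3; match: 0->11, 1->6, 2->3; deleted nodes 6; deleted edges (3,6,1); (11,6,1); added nodes (none); added edges (11,3,1); result: nodes: 0:a, 3:b, 4:b, 8:c, 10:c, 11:c, 13:c edges: (3,4,1); (3,13,1); (8,10,1); (8,13,1); (10,0,2); (11,0,1); (11,3,1)
step 3: rule r3; match: 0->11, 1->3, 2->4; deleted nodes 3; deleted edges (3,4,1); (3,13,1); (11,3,1); added nodes (none); added edges (11,4,1); result: nodes: 0:a, 4:b, 8:c, 10:c, 11:c, 13:c edges: (8,10,1); (8,13,1); (10,0,2); (11,0,1); (11,4,1)
final:
nodes: 0:a, 4:b, 8:c, 10:c, 11:c, 13:c
edges: (8,10,1); (8,13,1); (10,0,2); (11,0,1); (11,4,1)
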